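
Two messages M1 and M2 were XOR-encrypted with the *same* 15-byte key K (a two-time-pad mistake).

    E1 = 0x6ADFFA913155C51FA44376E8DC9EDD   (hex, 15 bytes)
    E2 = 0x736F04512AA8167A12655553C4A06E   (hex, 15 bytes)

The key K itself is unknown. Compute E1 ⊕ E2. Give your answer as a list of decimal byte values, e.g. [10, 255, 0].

[25, 176, 254, 192, 27, 253, 211, 101, 182, 38, 35, 187, 24, 62, 179]

E1 ⊕ E2 = (M1 ⊕ K) ⊕ (M2 ⊕ K) = M1 ⊕ M2 — the shared key cancels under XOR.
6a ^ 73 = 19
df ^ 6f = b0
fa ^ 04 = fe
91 ^ 51 = c0
31 ^ 2a = 1b
55 ^ a8 = fd
c5 ^ 16 = d3
1f ^ 7a = 65
a4 ^ 12 = b6
43 ^ 65 = 26
76 ^ 55 = 23
e8 ^ 53 = bb
dc ^ c4 = 18
9e ^ a0 = 3e
dd ^ 6e = b3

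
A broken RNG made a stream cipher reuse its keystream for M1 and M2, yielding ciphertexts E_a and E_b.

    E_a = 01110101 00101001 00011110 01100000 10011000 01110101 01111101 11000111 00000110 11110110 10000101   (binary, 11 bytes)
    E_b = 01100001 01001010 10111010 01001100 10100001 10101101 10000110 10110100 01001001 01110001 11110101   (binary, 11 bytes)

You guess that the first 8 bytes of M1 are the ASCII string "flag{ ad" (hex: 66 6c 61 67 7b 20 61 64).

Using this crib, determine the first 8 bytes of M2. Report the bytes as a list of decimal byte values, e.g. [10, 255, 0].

[114, 15, 197, 75, 66, 248, 154, 23]

First, E_a ⊕ E_b = (M1 ⊕ K) ⊕ (M2 ⊕ K) = M1 ⊕ M2, so the key drops out. Then M2 = (M1 ⊕ M2) ⊕ M1 over the first 8 bytes.
byte 0: (75 ⊕ 61) ⊕ 66 = 14 ⊕ 66 = 72
byte 1: (29 ⊕ 4a) ⊕ 6c = 63 ⊕ 6c = 0f
byte 2: (1e ⊕ ba) ⊕ 61 = a4 ⊕ 61 = c5
byte 3: (60 ⊕ 4c) ⊕ 67 = 2c ⊕ 67 = 4b
byte 4: (98 ⊕ a1) ⊕ 7b = 39 ⊕ 7b = 42
byte 5: (75 ⊕ ad) ⊕ 20 = d8 ⊕ 20 = f8
byte 6: (7d ⊕ 86) ⊕ 61 = fb ⊕ 61 = 9a
byte 7: (c7 ⊕ b4) ⊕ 64 = 73 ⊕ 64 = 17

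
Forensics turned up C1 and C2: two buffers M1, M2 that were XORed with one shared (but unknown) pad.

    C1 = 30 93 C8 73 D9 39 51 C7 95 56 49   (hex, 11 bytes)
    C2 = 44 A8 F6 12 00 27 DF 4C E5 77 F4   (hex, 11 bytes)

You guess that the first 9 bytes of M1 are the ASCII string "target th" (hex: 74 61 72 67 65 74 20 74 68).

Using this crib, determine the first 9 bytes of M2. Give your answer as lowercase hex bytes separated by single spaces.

00 5a 4c 06 bc 6a ae ff 18

First, C1 ⊕ C2 = (M1 ⊕ K) ⊕ (M2 ⊕ K) = M1 ⊕ M2, so the key drops out. Then M2 = (M1 ⊕ M2) ⊕ M1 over the first 9 bytes.
byte 0: (30 XOR 44) XOR 74 = 74 XOR 74 = 00
byte 1: (93 XOR a8) XOR 61 = 3b XOR 61 = 5a
byte 2: (c8 XOR f6) XOR 72 = 3e XOR 72 = 4c
byte 3: (73 XOR 12) XOR 67 = 61 XOR 67 = 06
byte 4: (d9 XOR 00) XOR 65 = d9 XOR 65 = bc
byte 5: (39 XOR 27) XOR 74 = 1e XOR 74 = 6a
byte 6: (51 XOR df) XOR 20 = 8e XOR 20 = ae
byte 7: (c7 XOR 4c) XOR 74 = 8b XOR 74 = ff
byte 8: (95 XOR e5) XOR 68 = 70 XOR 68 = 18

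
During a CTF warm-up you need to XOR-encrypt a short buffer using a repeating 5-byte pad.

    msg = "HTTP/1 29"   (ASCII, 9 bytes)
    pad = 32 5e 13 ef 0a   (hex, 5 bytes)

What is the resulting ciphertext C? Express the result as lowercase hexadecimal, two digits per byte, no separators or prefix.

The 5-byte key repeats, so the effective keystream is 32 5e 13 ef 0a 32 5e 13 ef.
byte 0: 01001000 ⊕ 00110010 = 01111010
byte 1: 01010100 ⊕ 01011110 = 00001010
byte 2: 01010100 ⊕ 00010011 = 01000111
byte 3: 01010000 ⊕ 11101111 = 10111111
byte 4: 00101111 ⊕ 00001010 = 00100101
byte 5: 00110001 ⊕ 00110010 = 00000011
byte 6: 00100000 ⊕ 01011110 = 01111110
byte 7: 00110010 ⊕ 00010011 = 00100001
byte 8: 00111001 ⊕ 11101111 = 11010110

7a0a47bf25037e21d6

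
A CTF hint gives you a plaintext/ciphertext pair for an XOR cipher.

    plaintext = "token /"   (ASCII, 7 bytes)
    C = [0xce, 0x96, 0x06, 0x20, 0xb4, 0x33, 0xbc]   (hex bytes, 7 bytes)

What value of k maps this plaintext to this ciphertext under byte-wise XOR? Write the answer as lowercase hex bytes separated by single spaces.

Since C = plaintext ⊕ k, XORing both sides with plaintext gives k = plaintext ⊕ C.
74 XOR ce = ba
6f XOR 96 = f9
6b XOR 06 = 6d
65 XOR 20 = 45
6e XOR b4 = da
20 XOR 33 = 13
2f XOR bc = 93

ba f9 6d 45 da 13 93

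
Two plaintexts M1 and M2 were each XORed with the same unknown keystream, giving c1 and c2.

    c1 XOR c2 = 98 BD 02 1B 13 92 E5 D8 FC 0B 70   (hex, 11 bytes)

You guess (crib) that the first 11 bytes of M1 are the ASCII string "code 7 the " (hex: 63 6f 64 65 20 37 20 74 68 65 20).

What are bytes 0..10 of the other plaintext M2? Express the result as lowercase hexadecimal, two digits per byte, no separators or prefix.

fbd2667e33a5c5ac946e50

Since c1 ⊕ c2 = M1 ⊕ M2, XORing with the guessed M1 bytes yields the corresponding M2 bytes: M2 = (c1 ⊕ c2) ⊕ M1.
98 XOR 63 = fb
bd XOR 6f = d2
02 XOR 64 = 66
1b XOR 65 = 7e
13 XOR 20 = 33
92 XOR 37 = a5
e5 XOR 20 = c5
d8 XOR 74 = ac
fc XOR 68 = 94
0b XOR 65 = 6e
70 XOR 20 = 50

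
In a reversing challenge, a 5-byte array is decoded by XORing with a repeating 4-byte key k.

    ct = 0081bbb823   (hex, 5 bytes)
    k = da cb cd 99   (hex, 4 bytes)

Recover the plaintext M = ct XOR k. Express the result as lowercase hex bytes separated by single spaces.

da 4a 76 21 f9

The 4-byte key repeats, so the effective keystream is da cb cd 99 da.
byte 0: 00 ^ da = da
byte 1: 81 ^ cb = 4a
byte 2: bb ^ cd = 76
byte 3: b8 ^ 99 = 21
byte 4: 23 ^ da = f9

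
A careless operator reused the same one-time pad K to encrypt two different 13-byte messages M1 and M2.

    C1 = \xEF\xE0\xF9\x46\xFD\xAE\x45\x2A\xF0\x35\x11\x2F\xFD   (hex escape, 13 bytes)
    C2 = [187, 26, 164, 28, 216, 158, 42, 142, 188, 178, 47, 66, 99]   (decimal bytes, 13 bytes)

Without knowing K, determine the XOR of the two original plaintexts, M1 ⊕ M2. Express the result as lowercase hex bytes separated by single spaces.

C1 ⊕ C2 = (M1 ⊕ K) ⊕ (M2 ⊕ K) = M1 ⊕ M2 — the shared key cancels under XOR.
byte 0: 11101111 XOR 10111011 = 01010100
byte 1: 11100000 XOR 00011010 = 11111010
byte 2: 11111001 XOR 10100100 = 01011101
byte 3: 01000110 XOR 00011100 = 01011010
byte 4: 11111101 XOR 11011000 = 00100101
byte 5: 10101110 XOR 10011110 = 00110000
byte 6: 01000101 XOR 00101010 = 01101111
byte 7: 00101010 XOR 10001110 = 10100100
byte 8: 11110000 XOR 10111100 = 01001100
byte 9: 00110101 XOR 10110010 = 10000111
byte 10: 00010001 XOR 00101111 = 00111110
byte 11: 00101111 XOR 01000010 = 01101101
byte 12: 11111101 XOR 01100011 = 10011110

54 fa 5d 5a 25 30 6f a4 4c 87 3e 6d 9e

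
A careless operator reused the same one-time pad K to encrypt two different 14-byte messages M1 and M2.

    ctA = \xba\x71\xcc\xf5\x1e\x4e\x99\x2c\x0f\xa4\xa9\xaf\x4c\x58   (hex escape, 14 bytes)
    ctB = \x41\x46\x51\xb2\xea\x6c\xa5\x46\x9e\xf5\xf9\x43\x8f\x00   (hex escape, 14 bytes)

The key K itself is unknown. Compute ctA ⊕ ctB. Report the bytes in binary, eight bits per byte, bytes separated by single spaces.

ctA ⊕ ctB = (M1 ⊕ K) ⊕ (M2 ⊕ K) = M1 ⊕ M2 — the shared key cancels under XOR.
byte 0: ba xor 41 = fb
byte 1: 71 xor 46 = 37
byte 2: cc xor 51 = 9d
byte 3: f5 xor b2 = 47
byte 4: 1e xor ea = f4
byte 5: 4e xor 6c = 22
byte 6: 99 xor a5 = 3c
byte 7: 2c xor 46 = 6a
byte 8: 0f xor 9e = 91
byte 9: a4 xor f5 = 51
byte 10: a9 xor f9 = 50
byte 11: af xor 43 = ec
byte 12: 4c xor 8f = c3
byte 13: 58 xor 00 = 58

11111011 00110111 10011101 01000111 11110100 00100010 00111100 01101010 10010001 01010001 01010000 11101100 11000011 01011000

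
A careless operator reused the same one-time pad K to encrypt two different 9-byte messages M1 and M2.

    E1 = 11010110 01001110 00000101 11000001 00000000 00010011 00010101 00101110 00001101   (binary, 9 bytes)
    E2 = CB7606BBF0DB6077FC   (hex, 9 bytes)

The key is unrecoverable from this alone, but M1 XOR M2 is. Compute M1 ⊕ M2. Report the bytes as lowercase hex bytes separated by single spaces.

E1 ⊕ E2 = (M1 ⊕ K) ⊕ (M2 ⊕ K) = M1 ⊕ M2 — the shared key cancels under XOR.
d6 XOR cb = 1d
4e XOR 76 = 38
05 XOR 06 = 03
c1 XOR bb = 7a
00 XOR f0 = f0
13 XOR db = c8
15 XOR 60 = 75
2e XOR 77 = 59
0d XOR fc = f1

1d 38 03 7a f0 c8 75 59 f1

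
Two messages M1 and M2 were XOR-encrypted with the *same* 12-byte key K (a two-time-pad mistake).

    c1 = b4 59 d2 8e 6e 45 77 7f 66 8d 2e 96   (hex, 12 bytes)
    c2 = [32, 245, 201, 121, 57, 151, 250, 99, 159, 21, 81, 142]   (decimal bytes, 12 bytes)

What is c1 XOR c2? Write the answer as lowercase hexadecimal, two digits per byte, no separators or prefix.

c1 ⊕ c2 = (M1 ⊕ K) ⊕ (M2 ⊕ K) = M1 ⊕ M2 — the shared key cancels under XOR.
byte 0: 180 xor  32 = 148
byte 1:  89 xor 245 = 172
byte 2: 210 xor 201 =  27
byte 3: 142 xor 121 = 247
byte 4: 110 xor  57 =  87
byte 5:  69 xor 151 = 210
byte 6: 119 xor 250 = 141
byte 7: 127 xor  99 =  28
byte 8: 102 xor 159 = 249
byte 9: 141 xor  21 = 152
byte 10:  46 xor  81 = 127
byte 11: 150 xor 142 =  24

94ac1bf757d28d1cf9987f18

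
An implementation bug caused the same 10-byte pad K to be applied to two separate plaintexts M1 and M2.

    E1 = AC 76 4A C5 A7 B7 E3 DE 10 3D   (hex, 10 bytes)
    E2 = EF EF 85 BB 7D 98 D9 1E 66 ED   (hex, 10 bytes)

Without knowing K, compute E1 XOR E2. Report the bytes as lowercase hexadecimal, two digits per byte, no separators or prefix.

4399cf7eda2f3ac076d0

E1 ⊕ E2 = (M1 ⊕ K) ⊕ (M2 ⊕ K) = M1 ⊕ M2 — the shared key cancels under XOR.
172 ⊕ 239 =  67
118 ⊕ 239 = 153
 74 ⊕ 133 = 207
197 ⊕ 187 = 126
167 ⊕ 125 = 218
183 ⊕ 152 =  47
227 ⊕ 217 =  58
222 ⊕  30 = 192
 16 ⊕ 102 = 118
 61 ⊕ 237 = 208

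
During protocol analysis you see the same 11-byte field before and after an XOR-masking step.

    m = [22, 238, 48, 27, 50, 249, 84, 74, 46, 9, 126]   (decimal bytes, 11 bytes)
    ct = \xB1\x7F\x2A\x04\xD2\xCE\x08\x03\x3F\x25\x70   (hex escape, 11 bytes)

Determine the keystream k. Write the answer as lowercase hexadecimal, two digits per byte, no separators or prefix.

a7911a1fe0375c49112c0e

Since ct = m ⊕ k, XORing both sides with m gives k = m ⊕ ct.
16 XOR b1 = a7
ee XOR 7f = 91
30 XOR 2a = 1a
1b XOR 04 = 1f
32 XOR d2 = e0
f9 XOR ce = 37
54 XOR 08 = 5c
4a XOR 03 = 49
2e XOR 3f = 11
09 XOR 25 = 2c
7e XOR 70 = 0e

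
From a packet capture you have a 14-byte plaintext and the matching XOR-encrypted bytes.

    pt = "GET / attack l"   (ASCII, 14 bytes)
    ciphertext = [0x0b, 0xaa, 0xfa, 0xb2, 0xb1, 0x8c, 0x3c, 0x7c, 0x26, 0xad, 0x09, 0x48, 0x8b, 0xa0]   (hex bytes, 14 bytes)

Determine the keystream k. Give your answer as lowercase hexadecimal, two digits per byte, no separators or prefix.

Since ciphertext = pt ⊕ k, XORing both sides with pt gives k = pt ⊕ ciphertext.
47 xor 0b = 4c
45 xor aa = ef
54 xor fa = ae
20 xor b2 = 92
2f xor b1 = 9e
20 xor 8c = ac
61 xor 3c = 5d
74 xor 7c = 08
74 xor 26 = 52
61 xor ad = cc
63 xor 09 = 6a
6b xor 48 = 23
20 xor 8b = ab
6c xor a0 = cc

4cefae929eac5d0852cc6a23abcc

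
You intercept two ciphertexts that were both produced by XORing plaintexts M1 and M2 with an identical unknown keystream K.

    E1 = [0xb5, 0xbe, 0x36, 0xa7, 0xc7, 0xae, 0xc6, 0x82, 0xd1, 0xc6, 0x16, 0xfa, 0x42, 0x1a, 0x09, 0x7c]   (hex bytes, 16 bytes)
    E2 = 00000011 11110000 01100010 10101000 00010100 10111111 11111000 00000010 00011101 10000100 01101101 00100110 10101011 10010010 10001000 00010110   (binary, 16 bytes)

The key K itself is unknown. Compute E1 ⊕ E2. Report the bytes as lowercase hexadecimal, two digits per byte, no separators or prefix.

b64e540fd3113e80cc427bdce988816a

E1 ⊕ E2 = (M1 ⊕ K) ⊕ (M2 ⊕ K) = M1 ⊕ M2 — the shared key cancels under XOR.
181 ⊕   3 = 182
190 ⊕ 240 =  78
 54 ⊕  98 =  84
167 ⊕ 168 =  15
199 ⊕  20 = 211
174 ⊕ 191 =  17
198 ⊕ 248 =  62
130 ⊕   2 = 128
209 ⊕  29 = 204
198 ⊕ 132 =  66
 22 ⊕ 109 = 123
250 ⊕  38 = 220
 66 ⊕ 171 = 233
 26 ⊕ 146 = 136
  9 ⊕ 136 = 129
124 ⊕  22 = 106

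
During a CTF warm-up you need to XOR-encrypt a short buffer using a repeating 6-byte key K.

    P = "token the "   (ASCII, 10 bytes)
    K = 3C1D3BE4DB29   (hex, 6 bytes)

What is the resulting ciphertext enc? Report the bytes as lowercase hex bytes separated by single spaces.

The 6-byte key repeats, so the effective keystream is 3c 1d 3b e4 db 29 3c 1d 3b e4.
byte 0: 74 XOR 3c = 48
byte 1: 6f XOR 1d = 72
byte 2: 6b XOR 3b = 50
byte 3: 65 XOR e4 = 81
byte 4: 6e XOR db = b5
byte 5: 20 XOR 29 = 09
byte 6: 74 XOR 3c = 48
byte 7: 68 XOR 1d = 75
byte 8: 65 XOR 3b = 5e
byte 9: 20 XOR e4 = c4

48 72 50 81 b5 09 48 75 5e c4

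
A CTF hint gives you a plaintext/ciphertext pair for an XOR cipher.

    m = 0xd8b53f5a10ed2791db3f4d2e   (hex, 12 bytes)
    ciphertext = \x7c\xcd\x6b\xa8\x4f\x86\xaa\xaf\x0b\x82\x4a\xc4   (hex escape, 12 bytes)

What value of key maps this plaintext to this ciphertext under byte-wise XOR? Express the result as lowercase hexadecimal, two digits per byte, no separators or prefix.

a47854f25f6b8d3ed0bd07ea

Since ciphertext = m ⊕ key, XORing both sides with m gives key = m ⊕ ciphertext.
d8 ⊕ 7c = a4
b5 ⊕ cd = 78
3f ⊕ 6b = 54
5a ⊕ a8 = f2
10 ⊕ 4f = 5f
ed ⊕ 86 = 6b
27 ⊕ aa = 8d
91 ⊕ af = 3e
db ⊕ 0b = d0
3f ⊕ 82 = bd
4d ⊕ 4a = 07
2e ⊕ c4 = ea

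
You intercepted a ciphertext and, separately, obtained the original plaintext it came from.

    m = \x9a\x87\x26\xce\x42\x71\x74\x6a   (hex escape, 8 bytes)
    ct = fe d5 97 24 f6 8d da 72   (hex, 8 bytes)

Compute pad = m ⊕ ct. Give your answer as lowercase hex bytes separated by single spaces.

64 52 b1 ea b4 fc ae 18

Since ct = m ⊕ pad, XORing both sides with m gives pad = m ⊕ ct.
9a ^ fe = 64
87 ^ d5 = 52
26 ^ 97 = b1
ce ^ 24 = ea
42 ^ f6 = b4
71 ^ 8d = fc
74 ^ da = ae
6a ^ 72 = 18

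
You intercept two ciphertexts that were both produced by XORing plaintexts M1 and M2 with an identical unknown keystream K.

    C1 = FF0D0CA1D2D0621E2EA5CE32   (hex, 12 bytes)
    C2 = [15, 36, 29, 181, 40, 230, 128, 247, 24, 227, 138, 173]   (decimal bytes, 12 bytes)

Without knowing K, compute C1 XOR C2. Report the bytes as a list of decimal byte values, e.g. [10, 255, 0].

C1 ⊕ C2 = (M1 ⊕ K) ⊕ (M2 ⊕ K) = M1 ⊕ M2 — the shared key cancels under XOR.
255 XOR  15 = 240
 13 XOR  36 =  41
 12 XOR  29 =  17
161 XOR 181 =  20
210 XOR  40 = 250
208 XOR 230 =  54
 98 XOR 128 = 226
 30 XOR 247 = 233
 46 XOR  24 =  54
165 XOR 227 =  70
206 XOR 138 =  68
 50 XOR 173 = 159

[240, 41, 17, 20, 250, 54, 226, 233, 54, 70, 68, 159]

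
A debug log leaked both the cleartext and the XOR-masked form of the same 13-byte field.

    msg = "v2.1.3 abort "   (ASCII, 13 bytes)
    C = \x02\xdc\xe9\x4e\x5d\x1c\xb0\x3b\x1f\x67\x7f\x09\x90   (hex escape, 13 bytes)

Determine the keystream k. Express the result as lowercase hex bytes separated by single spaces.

74 ee c7 7f 73 2f 90 5a 7d 08 0d 7d b0

Since C = msg ⊕ k, XORing both sides with msg gives k = msg ⊕ C.
76 xor 02 = 74
32 xor dc = ee
2e xor e9 = c7
31 xor 4e = 7f
2e xor 5d = 73
33 xor 1c = 2f
20 xor b0 = 90
61 xor 3b = 5a
62 xor 1f = 7d
6f xor 67 = 08
72 xor 7f = 0d
74 xor 09 = 7d
20 xor 90 = b0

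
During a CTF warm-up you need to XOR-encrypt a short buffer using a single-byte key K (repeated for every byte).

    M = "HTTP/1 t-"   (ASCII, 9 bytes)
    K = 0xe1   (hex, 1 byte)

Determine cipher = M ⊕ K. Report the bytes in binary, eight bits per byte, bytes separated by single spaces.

The 1-byte key repeats, so the effective keystream is e1 e1 e1 e1 e1 e1 e1 e1 e1.
byte 0: 48 XOR e1 = a9
byte 1: 54 XOR e1 = b5
byte 2: 54 XOR e1 = b5
byte 3: 50 XOR e1 = b1
byte 4: 2f XOR e1 = ce
byte 5: 31 XOR e1 = d0
byte 6: 20 XOR e1 = c1
byte 7: 74 XOR e1 = 95
byte 8: 2d XOR e1 = cc

10101001 10110101 10110101 10110001 11001110 11010000 11000001 10010101 11001100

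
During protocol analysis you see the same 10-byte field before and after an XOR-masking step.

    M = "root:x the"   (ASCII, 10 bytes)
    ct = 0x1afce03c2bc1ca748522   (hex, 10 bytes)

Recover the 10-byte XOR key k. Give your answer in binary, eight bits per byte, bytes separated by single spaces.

Since ct = M ⊕ k, XORing both sides with M gives k = M ⊕ ct.
72 xor 1a = 68
6f xor fc = 93
6f xor e0 = 8f
74 xor 3c = 48
3a xor 2b = 11
78 xor c1 = b9
20 xor ca = ea
74 xor 74 = 00
68 xor 85 = ed
65 xor 22 = 47

01101000 10010011 10001111 01001000 00010001 10111001 11101010 00000000 11101101 01000111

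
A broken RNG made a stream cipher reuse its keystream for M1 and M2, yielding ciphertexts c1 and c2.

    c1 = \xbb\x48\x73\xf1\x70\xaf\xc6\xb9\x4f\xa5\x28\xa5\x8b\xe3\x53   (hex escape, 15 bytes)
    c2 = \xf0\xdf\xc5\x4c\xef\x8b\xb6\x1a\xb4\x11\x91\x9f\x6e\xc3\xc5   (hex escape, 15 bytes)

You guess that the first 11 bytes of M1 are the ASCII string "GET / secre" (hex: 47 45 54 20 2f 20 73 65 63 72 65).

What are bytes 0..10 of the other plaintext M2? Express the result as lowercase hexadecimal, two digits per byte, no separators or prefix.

0cd2e29db00403c698c6dc

First, c1 ⊕ c2 = (M1 ⊕ K) ⊕ (M2 ⊕ K) = M1 ⊕ M2, so the key drops out. Then M2 = (M1 ⊕ M2) ⊕ M1 over the first 11 bytes.
byte 0: (bb ^ f0) ^ 47 = 4b ^ 47 = 0c
byte 1: (48 ^ df) ^ 45 = 97 ^ 45 = d2
byte 2: (73 ^ c5) ^ 54 = b6 ^ 54 = e2
byte 3: (f1 ^ 4c) ^ 20 = bd ^ 20 = 9d
byte 4: (70 ^ ef) ^ 2f = 9f ^ 2f = b0
byte 5: (af ^ 8b) ^ 20 = 24 ^ 20 = 04
byte 6: (c6 ^ b6) ^ 73 = 70 ^ 73 = 03
byte 7: (b9 ^ 1a) ^ 65 = a3 ^ 65 = c6
byte 8: (4f ^ b4) ^ 63 = fb ^ 63 = 98
byte 9: (a5 ^ 11) ^ 72 = b4 ^ 72 = c6
byte 10: (28 ^ 91) ^ 65 = b9 ^ 65 = dc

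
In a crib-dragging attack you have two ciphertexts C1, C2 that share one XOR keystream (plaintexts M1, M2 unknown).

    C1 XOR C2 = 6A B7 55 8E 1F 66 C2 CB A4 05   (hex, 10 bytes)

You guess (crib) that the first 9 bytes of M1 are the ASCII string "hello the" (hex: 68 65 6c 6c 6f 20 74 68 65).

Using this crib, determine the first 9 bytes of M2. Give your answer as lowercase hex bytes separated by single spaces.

02 d2 39 e2 70 46 b6 a3 c1

Since C1 ⊕ C2 = M1 ⊕ M2, XORing with the guessed M1 bytes yields the corresponding M2 bytes: M2 = (C1 ⊕ C2) ⊕ M1.
106 ^ 104 =   2
183 ^ 101 = 210
 85 ^ 108 =  57
142 ^ 108 = 226
 31 ^ 111 = 112
102 ^  32 =  70
194 ^ 116 = 182
203 ^ 104 = 163
164 ^ 101 = 193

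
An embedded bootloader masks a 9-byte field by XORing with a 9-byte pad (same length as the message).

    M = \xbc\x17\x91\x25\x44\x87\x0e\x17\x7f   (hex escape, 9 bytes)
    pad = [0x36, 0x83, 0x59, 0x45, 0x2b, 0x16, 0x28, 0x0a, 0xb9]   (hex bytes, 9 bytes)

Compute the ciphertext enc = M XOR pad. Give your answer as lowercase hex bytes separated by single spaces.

8a 94 c8 60 6f 91 26 1d c6

XOR is its own inverse, so applying the key byte-wise gives the result directly.
bc XOR 36 = 8a
17 XOR 83 = 94
91 XOR 59 = c8
25 XOR 45 = 60
44 XOR 2b = 6f
87 XOR 16 = 91
0e XOR 28 = 26
17 XOR 0a = 1d
7f XOR b9 = c6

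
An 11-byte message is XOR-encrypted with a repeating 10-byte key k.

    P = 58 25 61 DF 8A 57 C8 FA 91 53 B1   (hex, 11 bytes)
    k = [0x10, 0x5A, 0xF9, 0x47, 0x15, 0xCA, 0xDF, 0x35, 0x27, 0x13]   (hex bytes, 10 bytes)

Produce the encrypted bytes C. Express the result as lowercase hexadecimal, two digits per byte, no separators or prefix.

The 10-byte key repeats, so the effective keystream is 10 5a f9 47 15 ca df 35 27 13 10.
byte 0: 58 XOR 10 = 48
byte 1: 25 XOR 5a = 7f
byte 2: 61 XOR f9 = 98
byte 3: df XOR 47 = 98
byte 4: 8a XOR 15 = 9f
byte 5: 57 XOR ca = 9d
byte 6: c8 XOR df = 17
byte 7: fa XOR 35 = cf
byte 8: 91 XOR 27 = b6
byte 9: 53 XOR 13 = 40
byte 10: b1 XOR 10 = a1

487f98989f9d17cfb640a1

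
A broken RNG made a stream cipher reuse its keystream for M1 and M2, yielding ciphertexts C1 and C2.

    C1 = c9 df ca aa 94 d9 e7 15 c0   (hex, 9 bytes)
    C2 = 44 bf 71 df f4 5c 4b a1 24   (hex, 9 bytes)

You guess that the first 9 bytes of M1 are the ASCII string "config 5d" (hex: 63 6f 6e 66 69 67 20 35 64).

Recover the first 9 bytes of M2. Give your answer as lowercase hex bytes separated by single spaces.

First, C1 ⊕ C2 = (M1 ⊕ K) ⊕ (M2 ⊕ K) = M1 ⊕ M2, so the key drops out. Then M2 = (M1 ⊕ M2) ⊕ M1 over the first 9 bytes.
byte 0: (c9 xor 44) xor 63 = 8d xor 63 = ee
byte 1: (df xor bf) xor 6f = 60 xor 6f = 0f
byte 2: (ca xor 71) xor 6e = bb xor 6e = d5
byte 3: (aa xor df) xor 66 = 75 xor 66 = 13
byte 4: (94 xor f4) xor 69 = 60 xor 69 = 09
byte 5: (d9 xor 5c) xor 67 = 85 xor 67 = e2
byte 6: (e7 xor 4b) xor 20 = ac xor 20 = 8c
byte 7: (15 xor a1) xor 35 = b4 xor 35 = 81
byte 8: (c0 xor 24) xor 64 = e4 xor 64 = 80

ee 0f d5 13 09 e2 8c 81 80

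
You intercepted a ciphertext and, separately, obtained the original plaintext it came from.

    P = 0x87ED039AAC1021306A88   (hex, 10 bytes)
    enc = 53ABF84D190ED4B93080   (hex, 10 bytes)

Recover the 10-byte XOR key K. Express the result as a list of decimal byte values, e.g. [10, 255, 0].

Since enc = P ⊕ K, XORing both sides with P gives K = P ⊕ enc.
87 ⊕ 53 = d4
ed ⊕ ab = 46
03 ⊕ f8 = fb
9a ⊕ 4d = d7
ac ⊕ 19 = b5
10 ⊕ 0e = 1e
21 ⊕ d4 = f5
30 ⊕ b9 = 89
6a ⊕ 30 = 5a
88 ⊕ 80 = 08

[212, 70, 251, 215, 181, 30, 245, 137, 90, 8]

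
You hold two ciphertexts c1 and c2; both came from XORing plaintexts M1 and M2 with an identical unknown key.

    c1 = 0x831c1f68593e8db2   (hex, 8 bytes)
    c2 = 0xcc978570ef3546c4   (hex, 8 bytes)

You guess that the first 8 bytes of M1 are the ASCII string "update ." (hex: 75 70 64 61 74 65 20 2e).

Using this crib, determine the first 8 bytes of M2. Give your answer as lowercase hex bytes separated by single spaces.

3a fb fe 79 c2 6e eb 58

First, c1 ⊕ c2 = (M1 ⊕ K) ⊕ (M2 ⊕ K) = M1 ⊕ M2, so the key drops out. Then M2 = (M1 ⊕ M2) ⊕ M1 over the first 8 bytes.
byte 0: (83 XOR cc) XOR 75 = 4f XOR 75 = 3a
byte 1: (1c XOR 97) XOR 70 = 8b XOR 70 = fb
byte 2: (1f XOR 85) XOR 64 = 9a XOR 64 = fe
byte 3: (68 XOR 70) XOR 61 = 18 XOR 61 = 79
byte 4: (59 XOR ef) XOR 74 = b6 XOR 74 = c2
byte 5: (3e XOR 35) XOR 65 = 0b XOR 65 = 6e
byte 6: (8d XOR 46) XOR 20 = cb XOR 20 = eb
byte 7: (b2 XOR c4) XOR 2e = 76 XOR 2e = 58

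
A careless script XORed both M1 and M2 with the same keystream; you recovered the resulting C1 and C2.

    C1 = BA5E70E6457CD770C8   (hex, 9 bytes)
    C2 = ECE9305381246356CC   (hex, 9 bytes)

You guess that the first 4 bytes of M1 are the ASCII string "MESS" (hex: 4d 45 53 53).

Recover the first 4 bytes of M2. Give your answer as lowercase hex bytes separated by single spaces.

First, C1 ⊕ C2 = (M1 ⊕ K) ⊕ (M2 ⊕ K) = M1 ⊕ M2, so the key drops out. Then M2 = (M1 ⊕ M2) ⊕ M1 over the first 4 bytes.
byte 0: (ba ^ ec) ^ 4d = 56 ^ 4d = 1b
byte 1: (5e ^ e9) ^ 45 = b7 ^ 45 = f2
byte 2: (70 ^ 30) ^ 53 = 40 ^ 53 = 13
byte 3: (e6 ^ 53) ^ 53 = b5 ^ 53 = e6

1b f2 13 e6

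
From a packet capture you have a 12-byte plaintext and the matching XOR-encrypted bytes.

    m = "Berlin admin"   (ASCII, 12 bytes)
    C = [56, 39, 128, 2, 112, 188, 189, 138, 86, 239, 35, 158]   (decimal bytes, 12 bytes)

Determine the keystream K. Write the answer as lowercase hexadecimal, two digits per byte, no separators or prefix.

Since C = m ⊕ K, XORing both sides with m gives K = m ⊕ C.
 66 ^  56 = 122
101 ^  39 =  66
114 ^ 128 = 242
108 ^   2 = 110
105 ^ 112 =  25
110 ^ 188 = 210
 32 ^ 189 = 157
 97 ^ 138 = 235
100 ^  86 =  50
109 ^ 239 = 130
105 ^  35 =  74
110 ^ 158 = 240

7a42f26e19d29deb32824af0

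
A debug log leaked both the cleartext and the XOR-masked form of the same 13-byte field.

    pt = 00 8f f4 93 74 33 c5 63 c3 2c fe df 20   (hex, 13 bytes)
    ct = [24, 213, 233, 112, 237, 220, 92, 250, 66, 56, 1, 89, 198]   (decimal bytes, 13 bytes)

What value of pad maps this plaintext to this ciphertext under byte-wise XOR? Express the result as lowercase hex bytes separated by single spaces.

18 5a 1d e3 99 ef 99 99 81 14 ff 86 e6

Since ct = pt ⊕ pad, XORing both sides with pt gives pad = pt ⊕ ct.
byte 0: 00 xor 18 = 18
byte 1: 8f xor d5 = 5a
byte 2: f4 xor e9 = 1d
byte 3: 93 xor 70 = e3
byte 4: 74 xor ed = 99
byte 5: 33 xor dc = ef
byte 6: c5 xor 5c = 99
byte 7: 63 xor fa = 99
byte 8: c3 xor 42 = 81
byte 9: 2c xor 38 = 14
byte 10: fe xor 01 = ff
byte 11: df xor 59 = 86
byte 12: 20 xor c6 = e6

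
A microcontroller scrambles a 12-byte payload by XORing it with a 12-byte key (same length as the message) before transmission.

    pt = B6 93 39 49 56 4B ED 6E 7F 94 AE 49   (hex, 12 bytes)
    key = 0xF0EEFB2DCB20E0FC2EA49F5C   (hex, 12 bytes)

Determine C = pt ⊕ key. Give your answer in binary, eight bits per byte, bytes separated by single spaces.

b6 ^ f0 = 46
93 ^ ee = 7d
39 ^ fb = c2
49 ^ 2d = 64
56 ^ cb = 9d
4b ^ 20 = 6b
ed ^ e0 = 0d
6e ^ fc = 92
7f ^ 2e = 51
94 ^ a4 = 30
ae ^ 9f = 31
49 ^ 5c = 15

01000110 01111101 11000010 01100100 10011101 01101011 00001101 10010010 01010001 00110000 00110001 00010101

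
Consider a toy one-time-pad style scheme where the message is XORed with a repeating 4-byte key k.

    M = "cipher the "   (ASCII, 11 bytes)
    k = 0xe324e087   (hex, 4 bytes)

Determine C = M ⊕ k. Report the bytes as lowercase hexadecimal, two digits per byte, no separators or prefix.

804d90ef8656c0f38b41c0

The 4-byte key repeats, so the effective keystream is e3 24 e0 87 e3 24 e0 87 e3 24 e0.
byte 0:  99 ⊕ 227 = 128
byte 1: 105 ⊕  36 =  77
byte 2: 112 ⊕ 224 = 144
byte 3: 104 ⊕ 135 = 239
byte 4: 101 ⊕ 227 = 134
byte 5: 114 ⊕  36 =  86
byte 6:  32 ⊕ 224 = 192
byte 7: 116 ⊕ 135 = 243
byte 8: 104 ⊕ 227 = 139
byte 9: 101 ⊕  36 =  65
byte 10:  32 ⊕ 224 = 192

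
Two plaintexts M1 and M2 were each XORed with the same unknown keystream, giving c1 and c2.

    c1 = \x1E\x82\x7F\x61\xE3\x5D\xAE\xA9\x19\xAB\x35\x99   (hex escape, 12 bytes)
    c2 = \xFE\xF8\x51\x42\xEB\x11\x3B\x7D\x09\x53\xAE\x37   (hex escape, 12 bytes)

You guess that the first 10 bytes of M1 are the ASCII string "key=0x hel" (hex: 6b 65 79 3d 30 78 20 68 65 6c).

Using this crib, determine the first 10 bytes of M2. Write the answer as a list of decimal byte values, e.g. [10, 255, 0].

First, c1 ⊕ c2 = (M1 ⊕ K) ⊕ (M2 ⊕ K) = M1 ⊕ M2, so the key drops out. Then M2 = (M1 ⊕ M2) ⊕ M1 over the first 10 bytes.
byte 0: (1e ^ fe) ^ 6b = e0 ^ 6b = 8b
byte 1: (82 ^ f8) ^ 65 = 7a ^ 65 = 1f
byte 2: (7f ^ 51) ^ 79 = 2e ^ 79 = 57
byte 3: (61 ^ 42) ^ 3d = 23 ^ 3d = 1e
byte 4: (e3 ^ eb) ^ 30 = 08 ^ 30 = 38
byte 5: (5d ^ 11) ^ 78 = 4c ^ 78 = 34
byte 6: (ae ^ 3b) ^ 20 = 95 ^ 20 = b5
byte 7: (a9 ^ 7d) ^ 68 = d4 ^ 68 = bc
byte 8: (19 ^ 09) ^ 65 = 10 ^ 65 = 75
byte 9: (ab ^ 53) ^ 6c = f8 ^ 6c = 94

[139, 31, 87, 30, 56, 52, 181, 188, 117, 148]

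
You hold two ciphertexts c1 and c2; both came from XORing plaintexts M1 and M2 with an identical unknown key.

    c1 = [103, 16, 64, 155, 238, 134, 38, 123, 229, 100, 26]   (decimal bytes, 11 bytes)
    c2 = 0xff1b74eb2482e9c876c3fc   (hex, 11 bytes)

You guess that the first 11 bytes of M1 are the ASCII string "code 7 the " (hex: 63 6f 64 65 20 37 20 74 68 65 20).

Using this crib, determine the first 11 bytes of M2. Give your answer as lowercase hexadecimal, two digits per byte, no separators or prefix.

First, c1 ⊕ c2 = (M1 ⊕ K) ⊕ (M2 ⊕ K) = M1 ⊕ M2, so the key drops out. Then M2 = (M1 ⊕ M2) ⊕ M1 over the first 11 bytes.
byte 0: (67 XOR ff) XOR 63 = 98 XOR 63 = fb
byte 1: (10 XOR 1b) XOR 6f = 0b XOR 6f = 64
byte 2: (40 XOR 74) XOR 64 = 34 XOR 64 = 50
byte 3: (9b XOR eb) XOR 65 = 70 XOR 65 = 15
byte 4: (ee XOR 24) XOR 20 = ca XOR 20 = ea
byte 5: (86 XOR 82) XOR 37 = 04 XOR 37 = 33
byte 6: (26 XOR e9) XOR 20 = cf XOR 20 = ef
byte 7: (7b XOR c8) XOR 74 = b3 XOR 74 = c7
byte 8: (e5 XOR 76) XOR 68 = 93 XOR 68 = fb
byte 9: (64 XOR c3) XOR 65 = a7 XOR 65 = c2
byte 10: (1a XOR fc) XOR 20 = e6 XOR 20 = c6

fb645015ea33efc7fbc2c6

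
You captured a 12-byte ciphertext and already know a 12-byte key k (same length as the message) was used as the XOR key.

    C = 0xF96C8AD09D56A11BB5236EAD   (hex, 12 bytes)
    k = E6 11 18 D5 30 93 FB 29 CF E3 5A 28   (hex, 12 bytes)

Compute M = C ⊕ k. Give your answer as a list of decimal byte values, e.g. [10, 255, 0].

f9 ^ e6 = 1f
6c ^ 11 = 7d
8a ^ 18 = 92
d0 ^ d5 = 05
9d ^ 30 = ad
56 ^ 93 = c5
a1 ^ fb = 5a
1b ^ 29 = 32
b5 ^ cf = 7a
23 ^ e3 = c0
6e ^ 5a = 34
ad ^ 28 = 85

[31, 125, 146, 5, 173, 197, 90, 50, 122, 192, 52, 133]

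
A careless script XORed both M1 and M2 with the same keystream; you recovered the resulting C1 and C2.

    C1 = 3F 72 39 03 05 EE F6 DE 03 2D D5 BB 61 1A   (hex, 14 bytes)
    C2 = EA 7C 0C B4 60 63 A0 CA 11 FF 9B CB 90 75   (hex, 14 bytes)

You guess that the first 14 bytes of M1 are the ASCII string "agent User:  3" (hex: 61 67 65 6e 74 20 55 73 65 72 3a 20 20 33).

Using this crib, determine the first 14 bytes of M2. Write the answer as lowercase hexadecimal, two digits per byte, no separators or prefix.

b46950d911ad036777a07450d15c

First, C1 ⊕ C2 = (M1 ⊕ K) ⊕ (M2 ⊕ K) = M1 ⊕ M2, so the key drops out. Then M2 = (M1 ⊕ M2) ⊕ M1 over the first 14 bytes.
byte 0: (3f xor ea) xor 61 = d5 xor 61 = b4
byte 1: (72 xor 7c) xor 67 = 0e xor 67 = 69
byte 2: (39 xor 0c) xor 65 = 35 xor 65 = 50
byte 3: (03 xor b4) xor 6e = b7 xor 6e = d9
byte 4: (05 xor 60) xor 74 = 65 xor 74 = 11
byte 5: (ee xor 63) xor 20 = 8d xor 20 = ad
byte 6: (f6 xor a0) xor 55 = 56 xor 55 = 03
byte 7: (de xor ca) xor 73 = 14 xor 73 = 67
byte 8: (03 xor 11) xor 65 = 12 xor 65 = 77
byte 9: (2d xor ff) xor 72 = d2 xor 72 = a0
byte 10: (d5 xor 9b) xor 3a = 4e xor 3a = 74
byte 11: (bb xor cb) xor 20 = 70 xor 20 = 50
byte 12: (61 xor 90) xor 20 = f1 xor 20 = d1
byte 13: (1a xor 75) xor 33 = 6f xor 33 = 5c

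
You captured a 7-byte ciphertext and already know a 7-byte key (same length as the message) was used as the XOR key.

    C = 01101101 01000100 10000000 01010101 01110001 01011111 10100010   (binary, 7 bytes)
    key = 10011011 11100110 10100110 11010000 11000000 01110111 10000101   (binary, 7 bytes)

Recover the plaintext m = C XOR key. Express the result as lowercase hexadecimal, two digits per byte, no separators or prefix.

XOR is its own inverse, so applying the key byte-wise gives the result directly.
byte 0: 109 ⊕ 155 = 246
byte 1:  68 ⊕ 230 = 162
byte 2: 128 ⊕ 166 =  38
byte 3:  85 ⊕ 208 = 133
byte 4: 113 ⊕ 192 = 177
byte 5:  95 ⊕ 119 =  40
byte 6: 162 ⊕ 133 =  39

f6a22685b12827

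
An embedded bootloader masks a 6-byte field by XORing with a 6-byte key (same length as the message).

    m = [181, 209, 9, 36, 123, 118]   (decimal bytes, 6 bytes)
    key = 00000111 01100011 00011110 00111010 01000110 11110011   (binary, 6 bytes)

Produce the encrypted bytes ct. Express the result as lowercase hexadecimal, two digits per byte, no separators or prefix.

b2b2171e3d85

XOR is its own inverse, so applying the key byte-wise gives the result directly.
b5 ^ 07 = b2
d1 ^ 63 = b2
09 ^ 1e = 17
24 ^ 3a = 1e
7b ^ 46 = 3d
76 ^ f3 = 85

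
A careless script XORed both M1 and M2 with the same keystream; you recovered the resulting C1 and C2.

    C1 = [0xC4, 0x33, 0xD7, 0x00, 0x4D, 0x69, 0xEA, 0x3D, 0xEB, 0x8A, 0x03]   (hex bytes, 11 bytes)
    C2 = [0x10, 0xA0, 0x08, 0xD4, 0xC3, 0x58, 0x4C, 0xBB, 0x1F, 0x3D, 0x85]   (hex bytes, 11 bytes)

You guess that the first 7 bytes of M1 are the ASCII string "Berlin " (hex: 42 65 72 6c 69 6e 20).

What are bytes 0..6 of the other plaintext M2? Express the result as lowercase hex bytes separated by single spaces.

First, C1 ⊕ C2 = (M1 ⊕ K) ⊕ (M2 ⊕ K) = M1 ⊕ M2, so the key drops out. Then M2 = (M1 ⊕ M2) ⊕ M1 over the first 7 bytes.
byte 0: (c4 ⊕ 10) ⊕ 42 = d4 ⊕ 42 = 96
byte 1: (33 ⊕ a0) ⊕ 65 = 93 ⊕ 65 = f6
byte 2: (d7 ⊕ 08) ⊕ 72 = df ⊕ 72 = ad
byte 3: (00 ⊕ d4) ⊕ 6c = d4 ⊕ 6c = b8
byte 4: (4d ⊕ c3) ⊕ 69 = 8e ⊕ 69 = e7
byte 5: (69 ⊕ 58) ⊕ 6e = 31 ⊕ 6e = 5f
byte 6: (ea ⊕ 4c) ⊕ 20 = a6 ⊕ 20 = 86

96 f6 ad b8 e7 5f 86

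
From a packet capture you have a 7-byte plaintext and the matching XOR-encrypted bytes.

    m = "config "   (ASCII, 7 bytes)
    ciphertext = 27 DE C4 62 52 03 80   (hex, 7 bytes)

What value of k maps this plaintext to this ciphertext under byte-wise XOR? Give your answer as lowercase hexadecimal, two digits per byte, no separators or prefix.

Since ciphertext = m ⊕ k, XORing both sides with m gives k = m ⊕ ciphertext.
63 ^ 27 = 44
6f ^ de = b1
6e ^ c4 = aa
66 ^ 62 = 04
69 ^ 52 = 3b
67 ^ 03 = 64
20 ^ 80 = a0

44b1aa043b64a0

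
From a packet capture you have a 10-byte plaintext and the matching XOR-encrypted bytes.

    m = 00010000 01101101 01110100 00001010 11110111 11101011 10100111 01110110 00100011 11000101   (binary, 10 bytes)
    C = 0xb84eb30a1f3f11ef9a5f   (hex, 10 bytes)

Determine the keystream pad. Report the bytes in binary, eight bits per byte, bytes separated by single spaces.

Since C = m ⊕ pad, XORing both sides with m gives pad = m ⊕ C.
10 XOR b8 = a8
6d XOR 4e = 23
74 XOR b3 = c7
0a XOR 0a = 00
f7 XOR 1f = e8
eb XOR 3f = d4
a7 XOR 11 = b6
76 XOR ef = 99
23 XOR 9a = b9
c5 XOR 5f = 9a

10101000 00100011 11000111 00000000 11101000 11010100 10110110 10011001 10111001 10011010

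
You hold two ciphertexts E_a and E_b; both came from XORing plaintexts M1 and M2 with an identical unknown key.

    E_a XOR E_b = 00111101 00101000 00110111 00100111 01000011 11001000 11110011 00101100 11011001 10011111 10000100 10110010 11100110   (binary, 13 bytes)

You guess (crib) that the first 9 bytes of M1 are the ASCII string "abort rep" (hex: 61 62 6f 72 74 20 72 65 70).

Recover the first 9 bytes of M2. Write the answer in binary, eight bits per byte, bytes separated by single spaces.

Since E_a ⊕ E_b = M1 ⊕ M2, XORing with the guessed M1 bytes yields the corresponding M2 bytes: M2 = (E_a ⊕ E_b) ⊕ M1.
byte 0: 00111101 XOR 01100001 = 01011100
byte 1: 00101000 XOR 01100010 = 01001010
byte 2: 00110111 XOR 01101111 = 01011000
byte 3: 00100111 XOR 01110010 = 01010101
byte 4: 01000011 XOR 01110100 = 00110111
byte 5: 11001000 XOR 00100000 = 11101000
byte 6: 11110011 XOR 01110010 = 10000001
byte 7: 00101100 XOR 01100101 = 01001001
byte 8: 11011001 XOR 01110000 = 10101001

01011100 01001010 01011000 01010101 00110111 11101000 10000001 01001001 10101001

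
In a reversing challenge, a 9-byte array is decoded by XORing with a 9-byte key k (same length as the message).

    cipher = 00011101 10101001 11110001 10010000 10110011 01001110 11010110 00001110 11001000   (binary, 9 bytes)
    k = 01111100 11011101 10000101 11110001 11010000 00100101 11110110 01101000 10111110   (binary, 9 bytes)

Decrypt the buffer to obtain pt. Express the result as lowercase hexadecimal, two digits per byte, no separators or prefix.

1d ^ 7c = 61
a9 ^ dd = 74
f1 ^ 85 = 74
90 ^ f1 = 61
b3 ^ d0 = 63
4e ^ 25 = 6b
d6 ^ f6 = 20
0e ^ 68 = 66
c8 ^ be = 76

61747461636b206676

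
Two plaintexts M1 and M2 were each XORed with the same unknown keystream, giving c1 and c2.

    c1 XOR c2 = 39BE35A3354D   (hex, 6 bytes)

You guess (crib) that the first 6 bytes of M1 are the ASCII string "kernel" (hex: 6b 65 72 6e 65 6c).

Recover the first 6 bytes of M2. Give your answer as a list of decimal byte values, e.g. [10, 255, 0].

Since c1 ⊕ c2 = M1 ⊕ M2, XORing with the guessed M1 bytes yields the corresponding M2 bytes: M2 = (c1 ⊕ c2) ⊕ M1.
byte 0: 39 XOR 6b = 52
byte 1: be XOR 65 = db
byte 2: 35 XOR 72 = 47
byte 3: a3 XOR 6e = cd
byte 4: 35 XOR 65 = 50
byte 5: 4d XOR 6c = 21

[82, 219, 71, 205, 80, 33]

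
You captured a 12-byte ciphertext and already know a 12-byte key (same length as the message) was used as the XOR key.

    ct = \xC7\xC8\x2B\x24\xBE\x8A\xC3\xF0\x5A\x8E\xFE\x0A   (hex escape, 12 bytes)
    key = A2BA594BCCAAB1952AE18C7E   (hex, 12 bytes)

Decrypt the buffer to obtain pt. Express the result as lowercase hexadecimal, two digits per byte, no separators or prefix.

XOR is its own inverse, so applying the key byte-wise gives the result directly.
byte 0: c7 xor a2 = 65
byte 1: c8 xor ba = 72
byte 2: 2b xor 59 = 72
byte 3: 24 xor 4b = 6f
byte 4: be xor cc = 72
byte 5: 8a xor aa = 20
byte 6: c3 xor b1 = 72
byte 7: f0 xor 95 = 65
byte 8: 5a xor 2a = 70
byte 9: 8e xor e1 = 6f
byte 10: fe xor 8c = 72
byte 11: 0a xor 7e = 74

6572726f72207265706f7274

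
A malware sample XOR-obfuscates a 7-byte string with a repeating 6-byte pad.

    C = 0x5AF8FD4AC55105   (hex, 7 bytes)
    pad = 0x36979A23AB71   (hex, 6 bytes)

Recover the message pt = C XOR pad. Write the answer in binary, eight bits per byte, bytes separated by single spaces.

The 6-byte key repeats, so the effective keystream is 36 97 9a 23 ab 71 36.
byte 0: 5a ^ 36 = 6c
byte 1: f8 ^ 97 = 6f
byte 2: fd ^ 9a = 67
byte 3: 4a ^ 23 = 69
byte 4: c5 ^ ab = 6e
byte 5: 51 ^ 71 = 20
byte 6: 05 ^ 36 = 33

01101100 01101111 01100111 01101001 01101110 00100000 00110011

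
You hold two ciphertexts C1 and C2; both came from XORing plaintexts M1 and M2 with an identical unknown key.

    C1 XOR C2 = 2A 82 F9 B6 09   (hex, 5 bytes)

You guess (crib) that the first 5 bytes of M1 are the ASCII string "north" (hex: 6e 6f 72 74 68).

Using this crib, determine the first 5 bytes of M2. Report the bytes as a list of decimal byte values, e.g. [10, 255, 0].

Since C1 ⊕ C2 = M1 ⊕ M2, XORing with the guessed M1 bytes yields the corresponding M2 bytes: M2 = (C1 ⊕ C2) ⊕ M1.
2a ⊕ 6e = 44
82 ⊕ 6f = ed
f9 ⊕ 72 = 8b
b6 ⊕ 74 = c2
09 ⊕ 68 = 61

[68, 237, 139, 194, 97]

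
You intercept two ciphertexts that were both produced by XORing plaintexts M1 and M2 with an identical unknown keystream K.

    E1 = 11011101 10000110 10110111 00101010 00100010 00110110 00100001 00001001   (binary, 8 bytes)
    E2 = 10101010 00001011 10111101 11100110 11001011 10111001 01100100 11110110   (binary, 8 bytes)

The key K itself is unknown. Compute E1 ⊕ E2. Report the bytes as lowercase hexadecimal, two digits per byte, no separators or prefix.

778d0acce98f45ff

E1 ⊕ E2 = (M1 ⊕ K) ⊕ (M2 ⊕ K) = M1 ⊕ M2 — the shared key cancels under XOR.
byte 0: 11011101 XOR 10101010 = 01110111
byte 1: 10000110 XOR 00001011 = 10001101
byte 2: 10110111 XOR 10111101 = 00001010
byte 3: 00101010 XOR 11100110 = 11001100
byte 4: 00100010 XOR 11001011 = 11101001
byte 5: 00110110 XOR 10111001 = 10001111
byte 6: 00100001 XOR 01100100 = 01000101
byte 7: 00001001 XOR 11110110 = 11111111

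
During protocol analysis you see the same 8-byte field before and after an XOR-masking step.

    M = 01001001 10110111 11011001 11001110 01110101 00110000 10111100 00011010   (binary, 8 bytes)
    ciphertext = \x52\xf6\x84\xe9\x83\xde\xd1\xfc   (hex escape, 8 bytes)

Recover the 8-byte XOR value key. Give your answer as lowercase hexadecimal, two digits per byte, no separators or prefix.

1b415d27f6ee6de6

Since ciphertext = M ⊕ key, XORing both sides with M gives key = M ⊕ ciphertext.
49 XOR 52 = 1b
b7 XOR f6 = 41
d9 XOR 84 = 5d
ce XOR e9 = 27
75 XOR 83 = f6
30 XOR de = ee
bc XOR d1 = 6d
1a XOR fc = e6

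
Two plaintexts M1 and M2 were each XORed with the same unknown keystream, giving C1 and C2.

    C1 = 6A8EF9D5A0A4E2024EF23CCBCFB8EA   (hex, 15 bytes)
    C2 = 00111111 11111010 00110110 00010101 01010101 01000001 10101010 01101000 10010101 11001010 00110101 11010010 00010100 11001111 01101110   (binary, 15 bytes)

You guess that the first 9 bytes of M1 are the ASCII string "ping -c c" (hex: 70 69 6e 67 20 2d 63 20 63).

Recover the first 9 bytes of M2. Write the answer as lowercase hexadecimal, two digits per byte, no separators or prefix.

First, C1 ⊕ C2 = (M1 ⊕ K) ⊕ (M2 ⊕ K) = M1 ⊕ M2, so the key drops out. Then M2 = (M1 ⊕ M2) ⊕ M1 over the first 9 bytes.
byte 0: (6a ^ 3f) ^ 70 = 55 ^ 70 = 25
byte 1: (8e ^ fa) ^ 69 = 74 ^ 69 = 1d
byte 2: (f9 ^ 36) ^ 6e = cf ^ 6e = a1
byte 3: (d5 ^ 15) ^ 67 = c0 ^ 67 = a7
byte 4: (a0 ^ 55) ^ 20 = f5 ^ 20 = d5
byte 5: (a4 ^ 41) ^ 2d = e5 ^ 2d = c8
byte 6: (e2 ^ aa) ^ 63 = 48 ^ 63 = 2b
byte 7: (02 ^ 68) ^ 20 = 6a ^ 20 = 4a
byte 8: (4e ^ 95) ^ 63 = db ^ 63 = b8

251da1a7d5c82b4ab8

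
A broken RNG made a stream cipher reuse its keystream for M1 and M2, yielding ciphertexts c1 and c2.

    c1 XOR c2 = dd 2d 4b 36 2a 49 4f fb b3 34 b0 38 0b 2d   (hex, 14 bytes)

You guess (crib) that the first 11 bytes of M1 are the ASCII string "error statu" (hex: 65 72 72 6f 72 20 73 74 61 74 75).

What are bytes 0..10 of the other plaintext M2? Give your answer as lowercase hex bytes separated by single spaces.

Since c1 ⊕ c2 = M1 ⊕ M2, XORing with the guessed M1 bytes yields the corresponding M2 bytes: M2 = (c1 ⊕ c2) ⊕ M1.
dd ⊕ 65 = b8
2d ⊕ 72 = 5f
4b ⊕ 72 = 39
36 ⊕ 6f = 59
2a ⊕ 72 = 58
49 ⊕ 20 = 69
4f ⊕ 73 = 3c
fb ⊕ 74 = 8f
b3 ⊕ 61 = d2
34 ⊕ 74 = 40
b0 ⊕ 75 = c5

b8 5f 39 59 58 69 3c 8f d2 40 c5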